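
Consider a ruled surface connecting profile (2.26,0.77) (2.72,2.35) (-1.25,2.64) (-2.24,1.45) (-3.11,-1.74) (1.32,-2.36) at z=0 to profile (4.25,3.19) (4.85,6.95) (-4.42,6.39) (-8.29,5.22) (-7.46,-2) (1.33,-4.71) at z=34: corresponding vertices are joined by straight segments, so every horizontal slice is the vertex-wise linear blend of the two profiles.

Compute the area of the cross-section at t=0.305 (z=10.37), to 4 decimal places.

Cross-section at t=0.305: each vertex is (1-t)·p0[i] + t·p1[i].
  v1: (1-0.305)·(2.26,0.77) + 0.305·(4.25,3.19) = (2.8670,1.5081)
  v2: (1-0.305)·(2.72,2.35) + 0.305·(4.85,6.95) = (3.3697,3.7530)
  v3: (1-0.305)·(-1.25,2.64) + 0.305·(-4.42,6.39) = (-2.2168,3.7838)
  v4: (1-0.305)·(-2.24,1.45) + 0.305·(-8.29,5.22) = (-4.0853,2.5998)
  v5: (1-0.305)·(-3.11,-1.74) + 0.305·(-7.46,-2) = (-4.4367,-1.8193)
  v6: (1-0.305)·(1.32,-2.36) + 0.305·(1.33,-4.71) = (1.3231,-3.0768)
Shoelace sum Σ(x_i·y_{i+1} − x_{i+1}·y_i):
  i=1: 2.8670·3.7530 − 3.3697·1.5081 = +5.6779 (running +5.6779)
  i=2: 3.3697·3.7838 − -2.2168·3.7530 = +21.0698 (running +26.7476)
  i=3: -2.2168·2.5998 − -4.0853·3.7838 = +9.6941 (running +36.4417)
  i=4: -4.0853·-1.8193 − -4.4367·2.5998 = +18.9672 (running +55.4089)
  i=5: -4.4367·-3.0768 − 1.3231·-1.8193 = +16.0578 (running +71.4667)
  i=6: 1.3231·1.5081 − 2.8670·-3.0768 = +10.8162 (running +82.2829)
Area = |Σ|/2 = |82.2829|/2 = 41.1414

Area at t=0.305: 41.1414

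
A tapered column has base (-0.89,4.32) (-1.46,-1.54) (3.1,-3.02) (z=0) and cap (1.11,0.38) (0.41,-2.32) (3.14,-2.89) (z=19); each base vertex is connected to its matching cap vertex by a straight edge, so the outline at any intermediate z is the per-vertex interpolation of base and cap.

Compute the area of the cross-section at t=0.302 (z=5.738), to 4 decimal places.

Area at t=0.302: 10.1965

Cross-section at t=0.302: each vertex is (1-t)·p0[i] + t·p1[i].
  v1: (1-0.302)·(-0.89,4.32) + 0.302·(1.11,0.38) = (-0.2860,3.1301)
  v2: (1-0.302)·(-1.46,-1.54) + 0.302·(0.41,-2.32) = (-0.8953,-1.7756)
  v3: (1-0.302)·(3.1,-3.02) + 0.302·(3.14,-2.89) = (3.1121,-2.9807)
Shoelace sum Σ(x_i·y_{i+1} − x_{i+1}·y_i):
  i=1: -0.2860·-1.7756 − -0.8953·3.1301 = +3.3101 (running +3.3101)
  i=2: -0.8953·-2.9807 − 3.1121·-1.7756 = +8.1942 (running +11.5043)
  i=3: 3.1121·3.1301 − -0.2860·-2.9807 = +8.8887 (running +20.3930)
Area = |Σ|/2 = |20.3930|/2 = 10.1965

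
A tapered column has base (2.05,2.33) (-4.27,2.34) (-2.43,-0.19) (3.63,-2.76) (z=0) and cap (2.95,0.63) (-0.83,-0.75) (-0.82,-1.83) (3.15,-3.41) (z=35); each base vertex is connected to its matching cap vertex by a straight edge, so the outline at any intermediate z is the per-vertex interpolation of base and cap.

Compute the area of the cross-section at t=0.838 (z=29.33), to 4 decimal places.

Area at t=0.838: 11.6338

Cross-section at t=0.838: each vertex is (1-t)·p0[i] + t·p1[i].
  v1: (1-0.838)·(2.05,2.33) + 0.838·(2.95,0.63) = (2.8042,0.9054)
  v2: (1-0.838)·(-4.27,2.34) + 0.838·(-0.83,-0.75) = (-1.3873,-0.2494)
  v3: (1-0.838)·(-2.43,-0.19) + 0.838·(-0.82,-1.83) = (-1.0808,-1.5643)
  v4: (1-0.838)·(3.63,-2.76) + 0.838·(3.15,-3.41) = (3.2278,-3.3047)
Shoelace sum Σ(x_i·y_{i+1} − x_{i+1}·y_i):
  i=1: 2.8042·-0.2494 − -1.3873·0.9054 = +0.5566 (running +0.5566)
  i=2: -1.3873·-1.5643 − -1.0808·-0.2494 = +1.9006 (running +2.4572)
  i=3: -1.0808·-3.3047 − 3.2278·-1.5643 = +8.6210 (running +11.0782)
  i=4: 3.2278·0.9054 − 2.8042·-3.3047 = +12.1895 (running +23.2677)
Area = |Σ|/2 = |23.2677|/2 = 11.6338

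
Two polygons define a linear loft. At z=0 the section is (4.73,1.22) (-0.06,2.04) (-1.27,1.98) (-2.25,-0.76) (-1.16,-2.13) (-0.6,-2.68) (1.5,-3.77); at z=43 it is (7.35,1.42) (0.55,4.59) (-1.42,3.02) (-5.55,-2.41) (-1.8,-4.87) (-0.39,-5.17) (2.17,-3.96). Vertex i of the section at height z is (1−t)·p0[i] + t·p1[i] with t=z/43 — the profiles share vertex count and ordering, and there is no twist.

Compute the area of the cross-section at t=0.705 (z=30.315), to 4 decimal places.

Area at t=0.705: 52.8792

Cross-section at t=0.705: each vertex is (1-t)·p0[i] + t·p1[i].
  v1: (1-0.705)·(4.73,1.22) + 0.705·(7.35,1.42) = (6.5771,1.3610)
  v2: (1-0.705)·(-0.06,2.04) + 0.705·(0.55,4.59) = (0.3700,3.8377)
  v3: (1-0.705)·(-1.27,1.98) + 0.705·(-1.42,3.02) = (-1.3758,2.7132)
  v4: (1-0.705)·(-2.25,-0.76) + 0.705·(-5.55,-2.41) = (-4.5765,-1.9232)
  v5: (1-0.705)·(-1.16,-2.13) + 0.705·(-1.8,-4.87) = (-1.6112,-4.0617)
  v6: (1-0.705)·(-0.6,-2.68) + 0.705·(-0.39,-5.17) = (-0.4519,-4.4355)
  v7: (1-0.705)·(1.5,-3.77) + 0.705·(2.17,-3.96) = (1.9724,-3.9040)
Shoelace sum Σ(x_i·y_{i+1} − x_{i+1}·y_i):
  i=1: 6.5771·3.8377 − 0.3700·1.3610 = +24.7376 (running +24.7376)
  i=2: 0.3700·2.7132 − -1.3758·3.8377 = +6.2838 (running +31.0214)
  i=3: -1.3758·-1.9232 − -4.5765·2.7132 = +15.0629 (running +46.0843)
  i=4: -4.5765·-4.0617 − -1.6112·-1.9232 = +15.4896 (running +61.5739)
  i=5: -1.6112·-4.4355 − -0.4519·-4.0617 = +5.3107 (running +66.8846)
  i=6: -0.4519·-3.9040 − 1.9724·-4.4355 = +10.5127 (running +77.3973)
  i=7: 1.9724·1.3610 − 6.5771·-3.9040 = +28.3610 (running +105.7583)
Area = |Σ|/2 = |105.7583|/2 = 52.8792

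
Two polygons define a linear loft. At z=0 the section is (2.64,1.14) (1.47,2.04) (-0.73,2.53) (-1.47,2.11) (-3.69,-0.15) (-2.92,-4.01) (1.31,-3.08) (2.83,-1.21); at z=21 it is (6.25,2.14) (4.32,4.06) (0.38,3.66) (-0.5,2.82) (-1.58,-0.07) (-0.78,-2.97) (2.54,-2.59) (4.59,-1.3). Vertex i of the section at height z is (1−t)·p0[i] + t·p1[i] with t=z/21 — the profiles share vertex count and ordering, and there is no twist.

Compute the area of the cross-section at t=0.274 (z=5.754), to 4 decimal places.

Cross-section at t=0.274: each vertex is (1-t)·p0[i] + t·p1[i].
  v1: (1-0.274)·(2.64,1.14) + 0.274·(6.25,2.14) = (3.6291,1.4140)
  v2: (1-0.274)·(1.47,2.04) + 0.274·(4.32,4.06) = (2.2509,2.5935)
  v3: (1-0.274)·(-0.73,2.53) + 0.274·(0.38,3.66) = (-0.4259,2.8396)
  v4: (1-0.274)·(-1.47,2.11) + 0.274·(-0.5,2.82) = (-1.2042,2.3045)
  v5: (1-0.274)·(-3.69,-0.15) + 0.274·(-1.58,-0.07) = (-3.1119,-0.1281)
  v6: (1-0.274)·(-2.92,-4.01) + 0.274·(-0.78,-2.97) = (-2.3336,-3.7250)
  v7: (1-0.274)·(1.31,-3.08) + 0.274·(2.54,-2.59) = (1.6470,-2.9457)
  v8: (1-0.274)·(2.83,-1.21) + 0.274·(4.59,-1.3) = (3.3122,-1.2347)
Shoelace sum Σ(x_i·y_{i+1} − x_{i+1}·y_i):
  i=1: 3.6291·2.5935 − 2.2509·1.4140 = +6.2293 (running +6.2293)
  i=2: 2.2509·2.8396 − -0.4259·2.5935 = +7.4962 (running +13.7255)
  i=3: -0.4259·2.3045 − -1.2042·2.8396 = +2.4381 (running +16.1636)
  i=4: -1.2042·-0.1281 − -3.1119·2.3045 = +7.3256 (running +23.4892)
  i=5: -3.1119·-3.7250 − -2.3336·-0.1281 = +11.2929 (running +34.7822)
  i=6: -2.3336·-2.9457 − 1.6470·-3.7250 = +13.0095 (running +47.7917)
  i=7: 1.6470·-1.2347 − 3.3122·-2.9457 = +7.7235 (running +55.5152)
  i=8: 3.3122·1.4140 − 3.6291·-1.2347 = +9.1643 (running +64.6794)
Area = |Σ|/2 = |64.6794|/2 = 32.3397

Area at t=0.274: 32.3397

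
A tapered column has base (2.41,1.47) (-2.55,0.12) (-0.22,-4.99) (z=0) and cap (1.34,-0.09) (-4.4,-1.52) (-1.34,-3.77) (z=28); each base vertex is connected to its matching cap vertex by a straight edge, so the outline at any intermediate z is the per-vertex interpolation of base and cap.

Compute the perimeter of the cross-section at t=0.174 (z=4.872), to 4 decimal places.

Perimeter at t=0.174: 17.0340

Cross-section at t=0.174: each vertex is (1-t)·p0[i] + t·p1[i].
  v1: (1-0.174)·(2.41,1.47) + 0.174·(1.34,-0.09) = (2.2238,1.1986)
  v2: (1-0.174)·(-2.55,0.12) + 0.174·(-4.4,-1.52) = (-2.8719,-0.1654)
  v3: (1-0.174)·(-0.22,-4.99) + 0.174·(-1.34,-3.77) = (-0.4149,-4.7777)
Perimeter = Σ |v_{i+1} − v_i|:
  edge 1→2: √(-5.0957² + -1.3639²) = 5.2751 (running 5.2751)
  edge 2→3: √(2.4570² + -4.6124²) = 5.2260 (running 10.5011)
  edge 3→1: √(2.6387² + 5.9763²) = 6.5329 (running 17.0340)
Perimeter = 17.0340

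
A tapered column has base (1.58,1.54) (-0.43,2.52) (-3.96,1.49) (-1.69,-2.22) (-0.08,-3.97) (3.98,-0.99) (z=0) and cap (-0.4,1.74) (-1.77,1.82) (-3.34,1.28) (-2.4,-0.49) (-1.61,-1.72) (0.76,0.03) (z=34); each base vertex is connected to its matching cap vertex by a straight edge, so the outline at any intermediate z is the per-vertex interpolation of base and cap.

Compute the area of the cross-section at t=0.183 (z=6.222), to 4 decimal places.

Area at t=0.183: 23.3148

Cross-section at t=0.183: each vertex is (1-t)·p0[i] + t·p1[i].
  v1: (1-0.183)·(1.58,1.54) + 0.183·(-0.4,1.74) = (1.2177,1.5766)
  v2: (1-0.183)·(-0.43,2.52) + 0.183·(-1.77,1.82) = (-0.6752,2.3919)
  v3: (1-0.183)·(-3.96,1.49) + 0.183·(-3.34,1.28) = (-3.8465,1.4516)
  v4: (1-0.183)·(-1.69,-2.22) + 0.183·(-2.4,-0.49) = (-1.8199,-1.9034)
  v5: (1-0.183)·(-0.08,-3.97) + 0.183·(-1.61,-1.72) = (-0.3600,-3.5583)
  v6: (1-0.183)·(3.98,-0.99) + 0.183·(0.76,0.03) = (3.3907,-0.8033)
Shoelace sum Σ(x_i·y_{i+1} − x_{i+1}·y_i):
  i=1: 1.2177·2.3919 − -0.6752·1.5766 = +3.9771 (running +3.9771)
  i=2: -0.6752·1.4516 − -3.8465·2.3919 = +8.2204 (running +12.1975)
  i=3: -3.8465·-1.9034 − -1.8199·1.4516 = +9.9633 (running +22.1608)
  i=4: -1.8199·-3.5583 − -0.3600·-1.9034 = +5.7906 (running +27.9513)
  i=5: -0.3600·-0.8033 − 3.3907·-3.5583 = +12.3543 (running +40.3056)
  i=6: 3.3907·1.5766 − 1.2177·-0.8033 = +6.3240 (running +46.6297)
Area = |Σ|/2 = |46.6297|/2 = 23.3148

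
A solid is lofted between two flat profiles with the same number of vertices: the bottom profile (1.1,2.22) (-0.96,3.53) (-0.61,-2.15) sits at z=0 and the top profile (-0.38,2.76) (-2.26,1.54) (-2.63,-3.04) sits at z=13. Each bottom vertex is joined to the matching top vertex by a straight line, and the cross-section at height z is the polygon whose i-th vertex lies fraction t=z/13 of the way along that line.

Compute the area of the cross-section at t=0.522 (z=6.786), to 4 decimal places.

Cross-section at t=0.522: each vertex is (1-t)·p0[i] + t·p1[i].
  v1: (1-0.522)·(1.1,2.22) + 0.522·(-0.38,2.76) = (0.3274,2.5019)
  v2: (1-0.522)·(-0.96,3.53) + 0.522·(-2.26,1.54) = (-1.6386,2.4912)
  v3: (1-0.522)·(-0.61,-2.15) + 0.522·(-2.63,-3.04) = (-1.6644,-2.6146)
Shoelace sum Σ(x_i·y_{i+1} − x_{i+1}·y_i):
  i=1: 0.3274·2.4912 − -1.6386·2.5019 = +4.9153 (running +4.9153)
  i=2: -1.6386·-2.6146 − -1.6644·2.4912 = +8.4307 (running +13.3460)
  i=3: -1.6644·2.5019 − 0.3274·-2.6146 = -3.3081 (running +10.0379)
Area = |Σ|/2 = |10.0379|/2 = 5.0190

Area at t=0.522: 5.0190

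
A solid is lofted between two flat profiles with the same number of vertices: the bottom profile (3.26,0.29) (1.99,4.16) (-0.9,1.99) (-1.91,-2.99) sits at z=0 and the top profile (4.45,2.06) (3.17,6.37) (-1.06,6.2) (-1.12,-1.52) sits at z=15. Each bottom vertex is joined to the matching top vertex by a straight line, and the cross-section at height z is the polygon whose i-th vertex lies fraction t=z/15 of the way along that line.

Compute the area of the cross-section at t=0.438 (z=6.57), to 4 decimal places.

Cross-section at t=0.438: each vertex is (1-t)·p0[i] + t·p1[i].
  v1: (1-0.438)·(3.26,0.29) + 0.438·(4.45,2.06) = (3.7812,1.0653)
  v2: (1-0.438)·(1.99,4.16) + 0.438·(3.17,6.37) = (2.5068,5.1280)
  v3: (1-0.438)·(-0.9,1.99) + 0.438·(-1.06,6.2) = (-0.9701,3.8340)
  v4: (1-0.438)·(-1.91,-2.99) + 0.438·(-1.12,-1.52) = (-1.5640,-2.3461)
Shoelace sum Σ(x_i·y_{i+1} − x_{i+1}·y_i):
  i=1: 3.7812·5.1280 − 2.5068·1.0653 = +16.7196 (running +16.7196)
  i=2: 2.5068·3.8340 − -0.9701·5.1280 = +14.5857 (running +31.3053)
  i=3: -0.9701·-2.3461 − -1.5640·3.8340 = +8.2722 (running +39.5775)
  i=4: -1.5640·1.0653 − 3.7812·-2.3461 = +7.2052 (running +46.7827)
Area = |Σ|/2 = |46.7827|/2 = 23.3914

Area at t=0.438: 23.3914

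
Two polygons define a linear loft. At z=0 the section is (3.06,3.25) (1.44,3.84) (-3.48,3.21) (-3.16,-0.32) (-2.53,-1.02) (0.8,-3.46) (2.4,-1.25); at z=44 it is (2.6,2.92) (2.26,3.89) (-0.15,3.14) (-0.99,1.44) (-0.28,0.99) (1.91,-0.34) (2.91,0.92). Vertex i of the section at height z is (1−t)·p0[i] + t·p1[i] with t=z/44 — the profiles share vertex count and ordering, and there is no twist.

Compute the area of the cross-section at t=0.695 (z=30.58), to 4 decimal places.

Cross-section at t=0.695: each vertex is (1-t)·p0[i] + t·p1[i].
  v1: (1-0.695)·(3.06,3.25) + 0.695·(2.6,2.92) = (2.7403,3.0206)
  v2: (1-0.695)·(1.44,3.84) + 0.695·(2.26,3.89) = (2.0099,3.8748)
  v3: (1-0.695)·(-3.48,3.21) + 0.695·(-0.15,3.14) = (-1.1657,3.1614)
  v4: (1-0.695)·(-3.16,-0.32) + 0.695·(-0.99,1.44) = (-1.6519,0.9032)
  v5: (1-0.695)·(-2.53,-1.02) + 0.695·(-0.28,0.99) = (-0.9663,0.3769)
  v6: (1-0.695)·(0.8,-3.46) + 0.695·(1.91,-0.34) = (1.5714,-1.2916)
  v7: (1-0.695)·(2.4,-1.25) + 0.695·(2.91,0.92) = (2.7545,0.2581)
Shoelace sum Σ(x_i·y_{i+1} − x_{i+1}·y_i):
  i=1: 2.7403·3.8748 − 2.0099·3.0206 = +4.5468 (running +4.5468)
  i=2: 2.0099·3.1614 − -1.1657·3.8748 = +10.8706 (running +15.4174)
  i=3: -1.1657·0.9032 − -1.6519·3.1614 = +4.1693 (running +19.5866)
  i=4: -1.6519·0.3769 − -0.9663·0.9032 = +0.2501 (running +19.8367)
  i=5: -0.9663·-1.2916 − 1.5714·0.3769 = +0.6557 (running +20.4923)
  i=6: 1.5714·0.2581 − 2.7545·-1.2916 = +3.9633 (running +24.4557)
  i=7: 2.7545·3.0206 − 2.7403·0.2581 = +7.6128 (running +32.0685)
Area = |Σ|/2 = |32.0685|/2 = 16.0342

Area at t=0.695: 16.0342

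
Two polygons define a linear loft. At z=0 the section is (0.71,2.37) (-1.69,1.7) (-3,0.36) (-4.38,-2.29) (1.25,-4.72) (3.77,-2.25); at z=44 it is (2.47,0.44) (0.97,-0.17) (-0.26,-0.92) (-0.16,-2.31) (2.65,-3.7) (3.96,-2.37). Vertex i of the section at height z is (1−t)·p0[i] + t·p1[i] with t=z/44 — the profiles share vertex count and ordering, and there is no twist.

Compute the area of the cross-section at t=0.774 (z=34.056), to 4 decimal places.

Area at t=0.774: 14.7439

Cross-section at t=0.774: each vertex is (1-t)·p0[i] + t·p1[i].
  v1: (1-0.774)·(0.71,2.37) + 0.774·(2.47,0.44) = (2.0722,0.8762)
  v2: (1-0.774)·(-1.69,1.7) + 0.774·(0.97,-0.17) = (0.3688,0.2526)
  v3: (1-0.774)·(-3,0.36) + 0.774·(-0.26,-0.92) = (-0.8792,-0.6307)
  v4: (1-0.774)·(-4.38,-2.29) + 0.774·(-0.16,-2.31) = (-1.1137,-2.3055)
  v5: (1-0.774)·(1.25,-4.72) + 0.774·(2.65,-3.7) = (2.3336,-3.9305)
  v6: (1-0.774)·(3.77,-2.25) + 0.774·(3.96,-2.37) = (3.9171,-2.3429)
Shoelace sum Σ(x_i·y_{i+1} − x_{i+1}·y_i):
  i=1: 2.0722·0.2526 − 0.3688·0.8762 = +0.2003 (running +0.2003)
  i=2: 0.3688·-0.6307 − -0.8792·0.2526 = -0.0105 (running +0.1898)
  i=3: -0.8792·-2.3055 − -1.1137·-0.6307 = +1.3246 (running +1.5144)
  i=4: -1.1137·-3.9305 − 2.3336·-2.3055 = +9.7576 (running +11.2720)
  i=5: 2.3336·-2.3429 − 3.9171·-3.9305 = +9.9287 (running +21.2007)
  i=6: 3.9171·0.8762 − 2.0722·-2.3429 = +8.2871 (running +29.4878)
Area = |Σ|/2 = |29.4878|/2 = 14.7439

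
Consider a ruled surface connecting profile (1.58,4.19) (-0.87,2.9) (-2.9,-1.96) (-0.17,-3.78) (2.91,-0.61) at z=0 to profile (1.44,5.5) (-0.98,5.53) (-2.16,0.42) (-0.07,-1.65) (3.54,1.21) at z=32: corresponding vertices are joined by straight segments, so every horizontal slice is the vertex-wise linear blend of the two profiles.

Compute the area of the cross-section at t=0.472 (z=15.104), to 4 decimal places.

Area at t=0.472: 26.4628

Cross-section at t=0.472: each vertex is (1-t)·p0[i] + t·p1[i].
  v1: (1-0.472)·(1.58,4.19) + 0.472·(1.44,5.5) = (1.5139,4.8083)
  v2: (1-0.472)·(-0.87,2.9) + 0.472·(-0.98,5.53) = (-0.9219,4.1414)
  v3: (1-0.472)·(-2.9,-1.96) + 0.472·(-2.16,0.42) = (-2.5507,-0.8366)
  v4: (1-0.472)·(-0.17,-3.78) + 0.472·(-0.07,-1.65) = (-0.1228,-2.7746)
  v5: (1-0.472)·(2.91,-0.61) + 0.472·(3.54,1.21) = (3.2074,0.2490)
Shoelace sum Σ(x_i·y_{i+1} − x_{i+1}·y_i):
  i=1: 1.5139·4.1414 − -0.9219·4.8083 = +10.7026 (running +10.7026)
  i=2: -0.9219·-0.8366 − -2.5507·4.1414 = +11.3348 (running +22.0373)
  i=3: -2.5507·-2.7746 − -0.1228·-0.8366 = +6.9746 (running +29.0119)
  i=4: -0.1228·0.2490 − 3.2074·-2.7746 = +8.8687 (running +37.8806)
  i=5: 3.2074·4.8083 − 1.5139·0.2490 = +15.0450 (running +52.9256)
Area = |Σ|/2 = |52.9256|/2 = 26.4628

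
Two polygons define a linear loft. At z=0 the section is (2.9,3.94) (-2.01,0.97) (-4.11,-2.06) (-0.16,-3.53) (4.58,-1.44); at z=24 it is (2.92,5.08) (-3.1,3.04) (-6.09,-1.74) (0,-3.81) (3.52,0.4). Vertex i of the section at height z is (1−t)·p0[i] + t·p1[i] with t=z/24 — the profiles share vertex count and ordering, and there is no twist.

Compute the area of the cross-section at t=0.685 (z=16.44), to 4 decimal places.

Area at t=0.685: 45.7104

Cross-section at t=0.685: each vertex is (1-t)·p0[i] + t·p1[i].
  v1: (1-0.685)·(2.9,3.94) + 0.685·(2.92,5.08) = (2.9137,4.7209)
  v2: (1-0.685)·(-2.01,0.97) + 0.685·(-3.1,3.04) = (-2.7567,2.3880)
  v3: (1-0.685)·(-4.11,-2.06) + 0.685·(-6.09,-1.74) = (-5.4663,-1.8408)
  v4: (1-0.685)·(-0.16,-3.53) + 0.685·(0,-3.81) = (-0.0504,-3.7218)
  v5: (1-0.685)·(4.58,-1.44) + 0.685·(3.52,0.4) = (3.8539,-0.1796)
Shoelace sum Σ(x_i·y_{i+1} − x_{i+1}·y_i):
  i=1: 2.9137·2.3880 − -2.7567·4.7209 = +19.9716 (running +19.9716)
  i=2: -2.7567·-1.8408 − -5.4663·2.3880 = +18.1277 (running +38.0993)
  i=3: -5.4663·-3.7218 − -0.0504·-1.8408 = +20.2517 (running +58.3510)
  i=4: -0.0504·-0.1796 − 3.8539·-3.7218 = +14.3525 (running +72.7035)
  i=5: 3.8539·4.7209 − 2.9137·-0.1796 = +18.7172 (running +91.4207)
Area = |Σ|/2 = |91.4207|/2 = 45.7104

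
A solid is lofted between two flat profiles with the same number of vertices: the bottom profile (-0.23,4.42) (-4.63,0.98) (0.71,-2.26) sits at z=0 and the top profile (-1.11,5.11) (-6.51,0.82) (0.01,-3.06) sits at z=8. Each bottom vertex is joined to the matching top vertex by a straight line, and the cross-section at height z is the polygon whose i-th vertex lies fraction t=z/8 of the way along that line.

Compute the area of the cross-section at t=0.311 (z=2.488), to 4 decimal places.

Area at t=0.311: 18.6710

Cross-section at t=0.311: each vertex is (1-t)·p0[i] + t·p1[i].
  v1: (1-0.311)·(-0.23,4.42) + 0.311·(-1.11,5.11) = (-0.5037,4.6346)
  v2: (1-0.311)·(-4.63,0.98) + 0.311·(-6.51,0.82) = (-5.2147,0.9302)
  v3: (1-0.311)·(0.71,-2.26) + 0.311·(0.01,-3.06) = (0.4923,-2.5088)
Shoelace sum Σ(x_i·y_{i+1} − x_{i+1}·y_i):
  i=1: -0.5037·0.9302 − -5.2147·4.6346 = +23.6994 (running +23.6994)
  i=2: -5.2147·-2.5088 − 0.4923·0.9302 = +12.6246 (running +36.3240)
  i=3: 0.4923·4.6346 − -0.5037·-2.5088 = +1.0180 (running +37.3420)
Area = |Σ|/2 = |37.3420|/2 = 18.6710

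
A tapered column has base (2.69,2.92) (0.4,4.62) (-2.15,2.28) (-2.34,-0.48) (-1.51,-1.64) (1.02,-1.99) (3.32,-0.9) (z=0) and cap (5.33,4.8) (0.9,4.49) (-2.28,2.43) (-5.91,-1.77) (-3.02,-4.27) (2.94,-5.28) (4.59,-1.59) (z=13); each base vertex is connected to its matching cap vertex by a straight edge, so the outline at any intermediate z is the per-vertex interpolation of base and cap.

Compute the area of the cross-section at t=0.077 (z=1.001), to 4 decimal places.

Cross-section at t=0.077: each vertex is (1-t)·p0[i] + t·p1[i].
  v1: (1-0.077)·(2.69,2.92) + 0.077·(5.33,4.8) = (2.8933,3.0648)
  v2: (1-0.077)·(0.4,4.62) + 0.077·(0.9,4.49) = (0.4385,4.6100)
  v3: (1-0.077)·(-2.15,2.28) + 0.077·(-2.28,2.43) = (-2.1600,2.2915)
  v4: (1-0.077)·(-2.34,-0.48) + 0.077·(-5.91,-1.77) = (-2.6149,-0.5793)
  v5: (1-0.077)·(-1.51,-1.64) + 0.077·(-3.02,-4.27) = (-1.6263,-1.8425)
  v6: (1-0.077)·(1.02,-1.99) + 0.077·(2.94,-5.28) = (1.1678,-2.2433)
  v7: (1-0.077)·(3.32,-0.9) + 0.077·(4.59,-1.59) = (3.4178,-0.9531)
Shoelace sum Σ(x_i·y_{i+1} − x_{i+1}·y_i):
  i=1: 2.8933·4.6100 − 0.4385·3.0648 = +11.9941 (running +11.9941)
  i=2: 0.4385·2.2915 − -2.1600·4.6100 = +10.9625 (running +22.9566)
  i=3: -2.1600·-0.5793 − -2.6149·2.2915 = +7.2435 (running +30.2001)
  i=4: -2.6149·-1.8425 − -1.6263·-0.5793 = +3.8758 (running +34.0759)
  i=5: -1.6263·-2.2433 − 1.1678·-1.8425 = +5.8000 (running +39.8759)
  i=6: 1.1678·-0.9531 − 3.4178·-2.2433 = +6.5541 (running +46.4300)
  i=7: 3.4178·3.0648 − 2.8933·-0.9531 = +13.2324 (running +59.6624)
Area = |Σ|/2 = |59.6624|/2 = 29.8312

Area at t=0.077: 29.8312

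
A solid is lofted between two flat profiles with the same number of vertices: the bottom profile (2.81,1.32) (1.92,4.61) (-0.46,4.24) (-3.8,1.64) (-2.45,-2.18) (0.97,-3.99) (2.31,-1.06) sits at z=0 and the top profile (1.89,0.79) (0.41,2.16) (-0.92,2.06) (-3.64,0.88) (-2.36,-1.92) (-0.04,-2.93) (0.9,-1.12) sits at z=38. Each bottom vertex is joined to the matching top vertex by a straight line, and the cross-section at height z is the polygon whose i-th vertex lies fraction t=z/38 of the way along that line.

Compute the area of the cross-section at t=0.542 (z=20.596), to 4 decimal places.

Area at t=0.542: 25.5772

Cross-section at t=0.542: each vertex is (1-t)·p0[i] + t·p1[i].
  v1: (1-0.542)·(2.81,1.32) + 0.542·(1.89,0.79) = (2.3114,1.0327)
  v2: (1-0.542)·(1.92,4.61) + 0.542·(0.41,2.16) = (1.1016,3.2821)
  v3: (1-0.542)·(-0.46,4.24) + 0.542·(-0.92,2.06) = (-0.7093,3.0584)
  v4: (1-0.542)·(-3.8,1.64) + 0.542·(-3.64,0.88) = (-3.7133,1.2281)
  v5: (1-0.542)·(-2.45,-2.18) + 0.542·(-2.36,-1.92) = (-2.4012,-2.0391)
  v6: (1-0.542)·(0.97,-3.99) + 0.542·(-0.04,-2.93) = (0.4226,-3.4155)
  v7: (1-0.542)·(2.31,-1.06) + 0.542·(0.9,-1.12) = (1.5458,-1.0925)
Shoelace sum Σ(x_i·y_{i+1} − x_{i+1}·y_i):
  i=1: 2.3114·3.2821 − 1.1016·1.0327 = +6.4485 (running +6.4485)
  i=2: 1.1016·3.0584 − -0.7093·3.2821 = +5.6972 (running +12.1456)
  i=3: -0.7093·1.2281 − -3.7133·3.0584 = +10.4857 (running +22.6314)
  i=4: -3.7133·-2.0391 − -2.4012·1.2281 = +10.5206 (running +33.1520)
  i=5: -2.4012·-3.4155 − 0.4226·-2.0391 = +9.0630 (running +42.2149)
  i=6: 0.4226·-1.0925 − 1.5458·-3.4155 = +4.8179 (running +47.0328)
  i=7: 1.5458·1.0327 − 2.3114·-1.0925 = +4.1216 (running +51.1544)
Area = |Σ|/2 = |51.1544|/2 = 25.5772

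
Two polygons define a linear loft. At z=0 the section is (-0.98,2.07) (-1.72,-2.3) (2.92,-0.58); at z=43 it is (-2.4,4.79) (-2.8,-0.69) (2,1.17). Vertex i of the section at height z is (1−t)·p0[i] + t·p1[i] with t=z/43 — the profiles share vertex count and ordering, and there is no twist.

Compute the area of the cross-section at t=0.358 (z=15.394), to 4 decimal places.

Area at t=0.358: 10.6496

Cross-section at t=0.358: each vertex is (1-t)·p0[i] + t·p1[i].
  v1: (1-0.358)·(-0.98,2.07) + 0.358·(-2.4,4.79) = (-1.4884,3.0438)
  v2: (1-0.358)·(-1.72,-2.3) + 0.358·(-2.8,-0.69) = (-2.1066,-1.7236)
  v3: (1-0.358)·(2.92,-0.58) + 0.358·(2,1.17) = (2.5906,0.0465)
Shoelace sum Σ(x_i·y_{i+1} − x_{i+1}·y_i):
  i=1: -1.4884·-1.7236 − -2.1066·3.0438 = +8.9775 (running +8.9775)
  i=2: -2.1066·0.0465 − 2.5906·-1.7236 = +4.3673 (running +13.3448)
  i=3: 2.5906·3.0438 − -1.4884·0.0465 = +7.9545 (running +21.2993)
Area = |Σ|/2 = |21.2993|/2 = 10.6496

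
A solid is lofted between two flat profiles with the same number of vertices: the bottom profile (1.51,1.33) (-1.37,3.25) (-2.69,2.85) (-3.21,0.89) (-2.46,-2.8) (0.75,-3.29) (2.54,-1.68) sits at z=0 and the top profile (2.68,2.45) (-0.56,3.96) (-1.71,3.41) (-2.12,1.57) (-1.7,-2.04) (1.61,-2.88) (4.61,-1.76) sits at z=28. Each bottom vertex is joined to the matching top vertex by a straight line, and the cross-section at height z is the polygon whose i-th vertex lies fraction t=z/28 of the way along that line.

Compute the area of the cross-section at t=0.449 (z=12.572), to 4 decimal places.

Area at t=0.449: 28.5194

Cross-section at t=0.449: each vertex is (1-t)·p0[i] + t·p1[i].
  v1: (1-0.449)·(1.51,1.33) + 0.449·(2.68,2.45) = (2.0353,1.8329)
  v2: (1-0.449)·(-1.37,3.25) + 0.449·(-0.56,3.96) = (-1.0063,3.5688)
  v3: (1-0.449)·(-2.69,2.85) + 0.449·(-1.71,3.41) = (-2.2500,3.1014)
  v4: (1-0.449)·(-3.21,0.89) + 0.449·(-2.12,1.57) = (-2.7206,1.1953)
  v5: (1-0.449)·(-2.46,-2.8) + 0.449·(-1.7,-2.04) = (-2.1188,-2.4588)
  v6: (1-0.449)·(0.75,-3.29) + 0.449·(1.61,-2.88) = (1.1361,-3.1059)
  v7: (1-0.449)·(2.54,-1.68) + 0.449·(4.61,-1.76) = (3.4694,-1.7159)
Shoelace sum Σ(x_i·y_{i+1} − x_{i+1}·y_i):
  i=1: 2.0353·3.5688 − -1.0063·1.8329 = +9.1081 (running +9.1081)
  i=2: -1.0063·3.1014 − -2.2500·3.5688 = +4.9087 (running +14.0168)
  i=3: -2.2500·1.1953 − -2.7206·3.1014 = +5.7483 (running +19.7651)
  i=4: -2.7206·-2.4588 − -2.1188·1.1953 = +9.2219 (running +28.9870)
  i=5: -2.1188·-3.1059 − 1.1361·-2.4588 = +9.3742 (running +38.3612)
  i=6: 1.1361·-1.7159 − 3.4694·-3.1059 = +8.8262 (running +47.1874)
  i=7: 3.4694·1.8329 − 2.0353·-1.7159 = +9.8515 (running +57.0389)
Area = |Σ|/2 = |57.0389|/2 = 28.5194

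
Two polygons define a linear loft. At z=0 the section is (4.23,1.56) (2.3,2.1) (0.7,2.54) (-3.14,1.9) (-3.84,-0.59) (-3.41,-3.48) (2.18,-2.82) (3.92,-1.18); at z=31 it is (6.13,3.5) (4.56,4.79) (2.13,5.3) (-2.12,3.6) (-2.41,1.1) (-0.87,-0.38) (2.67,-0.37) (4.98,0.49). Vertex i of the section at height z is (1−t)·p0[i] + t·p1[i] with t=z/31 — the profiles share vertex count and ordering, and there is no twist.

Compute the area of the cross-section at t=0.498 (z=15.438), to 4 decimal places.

Area at t=0.498: 36.9225

Cross-section at t=0.498: each vertex is (1-t)·p0[i] + t·p1[i].
  v1: (1-0.498)·(4.23,1.56) + 0.498·(6.13,3.5) = (5.1762,2.5261)
  v2: (1-0.498)·(2.3,2.1) + 0.498·(4.56,4.79) = (3.4255,3.4396)
  v3: (1-0.498)·(0.7,2.54) + 0.498·(2.13,5.3) = (1.4121,3.9145)
  v4: (1-0.498)·(-3.14,1.9) + 0.498·(-2.12,3.6) = (-2.6320,2.7466)
  v5: (1-0.498)·(-3.84,-0.59) + 0.498·(-2.41,1.1) = (-3.1279,0.2516)
  v6: (1-0.498)·(-3.41,-3.48) + 0.498·(-0.87,-0.38) = (-2.1451,-1.9362)
  v7: (1-0.498)·(2.18,-2.82) + 0.498·(2.67,-0.37) = (2.4240,-1.5999)
  v8: (1-0.498)·(3.92,-1.18) + 0.498·(4.98,0.49) = (4.4479,-0.3483)
Shoelace sum Σ(x_i·y_{i+1} − x_{i+1}·y_i):
  i=1: 5.1762·3.4396 − 3.4255·2.5261 = +9.1510 (running +9.1510)
  i=2: 3.4255·3.9145 − 1.4121·3.4396 = +8.5517 (running +17.7027)
  i=3: 1.4121·2.7466 − -2.6320·3.9145 = +14.1817 (running +31.8844)
  i=4: -2.6320·0.2516 − -3.1279·2.7466 = +7.9287 (running +39.8131)
  i=5: -3.1279·-1.9362 − -2.1451·0.2516 = +6.5959 (running +46.4090)
  i=6: -2.1451·-1.5999 − 2.4240·-1.9362 = +8.1253 (running +54.5343)
  i=7: 2.4240·-0.3483 − 4.4479·-1.5999 = +6.2718 (running +60.8061)
  i=8: 4.4479·2.5261 − 5.1762·-0.3483 = +13.0390 (running +73.8450)
Area = |Σ|/2 = |73.8450|/2 = 36.9225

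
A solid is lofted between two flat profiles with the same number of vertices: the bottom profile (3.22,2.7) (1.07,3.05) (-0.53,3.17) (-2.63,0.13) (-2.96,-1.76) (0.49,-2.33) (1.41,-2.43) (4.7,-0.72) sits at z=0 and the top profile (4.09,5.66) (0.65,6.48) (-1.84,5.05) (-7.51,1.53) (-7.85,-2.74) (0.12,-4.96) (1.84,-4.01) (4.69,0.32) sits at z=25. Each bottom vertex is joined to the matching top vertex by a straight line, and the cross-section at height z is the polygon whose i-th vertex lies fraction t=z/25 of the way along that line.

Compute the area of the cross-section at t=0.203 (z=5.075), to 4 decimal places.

Area at t=0.203: 40.9446

Cross-section at t=0.203: each vertex is (1-t)·p0[i] + t·p1[i].
  v1: (1-0.203)·(3.22,2.7) + 0.203·(4.09,5.66) = (3.3966,3.3009)
  v2: (1-0.203)·(1.07,3.05) + 0.203·(0.65,6.48) = (0.9847,3.7463)
  v3: (1-0.203)·(-0.53,3.17) + 0.203·(-1.84,5.05) = (-0.7959,3.5516)
  v4: (1-0.203)·(-2.63,0.13) + 0.203·(-7.51,1.53) = (-3.6206,0.4142)
  v5: (1-0.203)·(-2.96,-1.76) + 0.203·(-7.85,-2.74) = (-3.9527,-1.9589)
  v6: (1-0.203)·(0.49,-2.33) + 0.203·(0.12,-4.96) = (0.4149,-2.8639)
  v7: (1-0.203)·(1.41,-2.43) + 0.203·(1.84,-4.01) = (1.4973,-2.7507)
  v8: (1-0.203)·(4.7,-0.72) + 0.203·(4.69,0.32) = (4.6980,-0.5089)
Shoelace sum Σ(x_i·y_{i+1} − x_{i+1}·y_i):
  i=1: 3.3966·3.7463 − 0.9847·3.3009 = +9.4742 (running +9.4742)
  i=2: 0.9847·3.5516 − -0.7959·3.7463 = +6.4792 (running +15.9534)
  i=3: -0.7959·0.4142 − -3.6206·3.5516 = +12.5295 (running +28.4829)
  i=4: -3.6206·-1.9589 − -3.9527·0.4142 = +8.7298 (running +37.2128)
  i=5: -3.9527·-2.8639 − 0.4149·-1.9589 = +12.1328 (running +49.3455)
  i=6: 0.4149·-2.7507 − 1.4973·-2.8639 = +3.1468 (running +52.4923)
  i=7: 1.4973·-0.5089 − 4.6980·-2.7507 = +12.1610 (running +64.6533)
  i=8: 4.6980·3.3009 − 3.3966·-0.5089 = +17.2359 (running +81.8892)
Area = |Σ|/2 = |81.8892|/2 = 40.9446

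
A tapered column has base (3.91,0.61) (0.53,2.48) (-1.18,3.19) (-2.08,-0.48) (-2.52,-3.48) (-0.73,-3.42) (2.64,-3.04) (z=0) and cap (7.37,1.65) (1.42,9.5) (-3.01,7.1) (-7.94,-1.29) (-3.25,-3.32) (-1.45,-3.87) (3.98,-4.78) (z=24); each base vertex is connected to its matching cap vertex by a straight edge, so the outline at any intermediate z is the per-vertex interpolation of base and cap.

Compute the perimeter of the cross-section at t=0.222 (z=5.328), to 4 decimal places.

Perimeter at t=0.222: 25.5458

Cross-section at t=0.222: each vertex is (1-t)·p0[i] + t·p1[i].
  v1: (1-0.222)·(3.91,0.61) + 0.222·(7.37,1.65) = (4.6781,0.8409)
  v2: (1-0.222)·(0.53,2.48) + 0.222·(1.42,9.5) = (0.7276,4.0384)
  v3: (1-0.222)·(-1.18,3.19) + 0.222·(-3.01,7.1) = (-1.5863,4.0580)
  v4: (1-0.222)·(-2.08,-0.48) + 0.222·(-7.94,-1.29) = (-3.3809,-0.6598)
  v5: (1-0.222)·(-2.52,-3.48) + 0.222·(-3.25,-3.32) = (-2.6821,-3.4445)
  v6: (1-0.222)·(-0.73,-3.42) + 0.222·(-1.45,-3.87) = (-0.8898,-3.5199)
  v7: (1-0.222)·(2.64,-3.04) + 0.222·(3.98,-4.78) = (2.9375,-3.4263)
Perimeter = Σ |v_{i+1} − v_i|:
  edge 1→2: √(-3.9505² + 3.1976²) = 5.0824 (running 5.0824)
  edge 2→3: √(-2.3138² + 0.0196²) = 2.3139 (running 7.3964)
  edge 3→4: √(-1.7947² + -4.7178²) = 5.0477 (running 12.4440)
  edge 4→5: √(0.6989² + -2.7847²) = 2.8710 (running 15.3150)
  edge 5→6: √(1.7922² + -0.0754²) = 1.7938 (running 17.1088)
  edge 6→7: √(3.8273² + 0.0936²) = 3.8285 (running 20.9373)
  edge 7→1: √(1.7406² + 4.2672²) = 4.6085 (running 25.5458)
Perimeter = 25.5458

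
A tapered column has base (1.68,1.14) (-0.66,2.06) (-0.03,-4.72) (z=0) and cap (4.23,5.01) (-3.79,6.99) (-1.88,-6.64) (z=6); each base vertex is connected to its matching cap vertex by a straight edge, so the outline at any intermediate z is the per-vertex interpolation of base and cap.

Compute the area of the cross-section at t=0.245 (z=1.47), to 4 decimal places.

Area at t=0.245: 15.2248

Cross-section at t=0.245: each vertex is (1-t)·p0[i] + t·p1[i].
  v1: (1-0.245)·(1.68,1.14) + 0.245·(4.23,5.01) = (2.3048,2.0881)
  v2: (1-0.245)·(-0.66,2.06) + 0.245·(-3.79,6.99) = (-1.4268,3.2679)
  v3: (1-0.245)·(-0.03,-4.72) + 0.245·(-1.88,-6.64) = (-0.4832,-5.1904)
Shoelace sum Σ(x_i·y_{i+1} − x_{i+1}·y_i):
  i=1: 2.3048·3.2679 − -1.4268·2.0881 = +10.5111 (running +10.5111)
  i=2: -1.4268·-5.1904 − -0.4832·3.2679 = +8.9851 (running +19.4962)
  i=3: -0.4832·2.0881 − 2.3048·-5.1904 = +10.9535 (running +30.4496)
Area = |Σ|/2 = |30.4496|/2 = 15.2248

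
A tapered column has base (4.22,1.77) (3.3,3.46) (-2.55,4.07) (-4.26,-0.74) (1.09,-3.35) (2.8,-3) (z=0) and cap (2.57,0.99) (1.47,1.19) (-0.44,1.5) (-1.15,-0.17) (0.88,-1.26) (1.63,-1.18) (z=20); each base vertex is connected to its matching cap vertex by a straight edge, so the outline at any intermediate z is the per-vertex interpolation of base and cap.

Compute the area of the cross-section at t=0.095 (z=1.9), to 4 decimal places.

Cross-section at t=0.095: each vertex is (1-t)·p0[i] + t·p1[i].
  v1: (1-0.095)·(4.22,1.77) + 0.095·(2.57,0.99) = (4.0633,1.6959)
  v2: (1-0.095)·(3.3,3.46) + 0.095·(1.47,1.19) = (3.1261,3.2443)
  v3: (1-0.095)·(-2.55,4.07) + 0.095·(-0.44,1.5) = (-2.3495,3.8259)
  v4: (1-0.095)·(-4.26,-0.74) + 0.095·(-1.15,-0.17) = (-3.9645,-0.6858)
  v5: (1-0.095)·(1.09,-3.35) + 0.095·(0.88,-1.26) = (1.0701,-3.1515)
  v6: (1-0.095)·(2.8,-3) + 0.095·(1.63,-1.18) = (2.6888,-2.8271)
Shoelace sum Σ(x_i·y_{i+1} − x_{i+1}·y_i):
  i=1: 4.0633·3.2443 − 3.1261·1.6959 = +7.8810 (running +7.8810)
  i=2: 3.1261·3.8259 − -2.3495·3.2443 = +19.5829 (running +27.4639)
  i=3: -2.3495·-0.6858 − -3.9645·3.8259 = +16.7792 (running +44.2431)
  i=4: -3.9645·-3.1515 − 1.0701·-0.6858 = +13.2280 (running +57.4711)
  i=5: 1.0701·-2.8271 − 2.6888·-3.1515 = +5.4486 (running +62.9197)
  i=6: 2.6888·1.6959 − 4.0633·-2.8271 = +16.0472 (running +78.9670)
Area = |Σ|/2 = |78.9670|/2 = 39.4835

Area at t=0.095: 39.4835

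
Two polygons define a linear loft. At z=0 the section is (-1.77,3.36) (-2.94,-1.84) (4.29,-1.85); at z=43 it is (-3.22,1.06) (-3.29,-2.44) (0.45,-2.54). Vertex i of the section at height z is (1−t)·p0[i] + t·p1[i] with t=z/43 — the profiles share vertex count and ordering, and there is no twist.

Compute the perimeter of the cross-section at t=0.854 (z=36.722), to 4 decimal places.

Cross-section at t=0.854: each vertex is (1-t)·p0[i] + t·p1[i].
  v1: (1-0.854)·(-1.77,3.36) + 0.854·(-3.22,1.06) = (-3.0083,1.3958)
  v2: (1-0.854)·(-2.94,-1.84) + 0.854·(-3.29,-2.44) = (-3.2389,-2.3524)
  v3: (1-0.854)·(4.29,-1.85) + 0.854·(0.45,-2.54) = (1.0106,-2.4393)
Perimeter = Σ |v_{i+1} − v_i|:
  edge 1→2: √(-0.2306² + -3.7482²) = 3.7553 (running 3.7553)
  edge 2→3: √(4.2495² + -0.0869²) = 4.2504 (running 8.0057)
  edge 3→1: √(-4.0189² + 3.8351²) = 5.5551 (running 13.5609)
Perimeter = 13.5609

Perimeter at t=0.854: 13.5609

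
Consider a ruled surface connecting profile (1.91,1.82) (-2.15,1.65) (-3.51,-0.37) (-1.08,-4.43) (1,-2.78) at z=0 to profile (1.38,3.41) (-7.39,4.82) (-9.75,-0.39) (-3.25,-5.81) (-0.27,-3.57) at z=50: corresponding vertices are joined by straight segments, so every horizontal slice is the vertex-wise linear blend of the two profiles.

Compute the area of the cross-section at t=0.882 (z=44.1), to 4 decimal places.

Area at t=0.882: 67.5169

Cross-section at t=0.882: each vertex is (1-t)·p0[i] + t·p1[i].
  v1: (1-0.882)·(1.91,1.82) + 0.882·(1.38,3.41) = (1.4425,3.2224)
  v2: (1-0.882)·(-2.15,1.65) + 0.882·(-7.39,4.82) = (-6.7717,4.4459)
  v3: (1-0.882)·(-3.51,-0.37) + 0.882·(-9.75,-0.39) = (-9.0137,-0.3876)
  v4: (1-0.882)·(-1.08,-4.43) + 0.882·(-3.25,-5.81) = (-2.9939,-5.6472)
  v5: (1-0.882)·(1,-2.78) + 0.882·(-0.27,-3.57) = (-0.1201,-3.4768)
Shoelace sum Σ(x_i·y_{i+1} − x_{i+1}·y_i):
  i=1: 1.4425·4.4459 − -6.7717·3.2224 = +28.2344 (running +28.2344)
  i=2: -6.7717·-0.3876 − -9.0137·4.4459 = +42.6993 (running +70.9336)
  i=3: -9.0137·-5.6472 − -2.9939·-0.3876 = +49.7411 (running +120.6747)
  i=4: -2.9939·-3.4768 − -0.1201·-5.6472 = +9.7308 (running +130.4056)
  i=5: -0.1201·3.2224 − 1.4425·-3.4768 = +4.6283 (running +135.0338)
Area = |Σ|/2 = |135.0338|/2 = 67.5169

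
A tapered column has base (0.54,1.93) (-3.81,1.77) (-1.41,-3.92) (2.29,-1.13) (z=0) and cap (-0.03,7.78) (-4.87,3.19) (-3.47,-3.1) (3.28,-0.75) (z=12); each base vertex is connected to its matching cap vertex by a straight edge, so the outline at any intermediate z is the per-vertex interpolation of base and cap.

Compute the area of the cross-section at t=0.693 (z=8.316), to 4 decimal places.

Cross-section at t=0.693: each vertex is (1-t)·p0[i] + t·p1[i].
  v1: (1-0.693)·(0.54,1.93) + 0.693·(-0.03,7.78) = (0.1450,5.9840)
  v2: (1-0.693)·(-3.81,1.77) + 0.693·(-4.87,3.19) = (-4.5446,2.7541)
  v3: (1-0.693)·(-1.41,-3.92) + 0.693·(-3.47,-3.1) = (-2.8376,-3.3517)
  v4: (1-0.693)·(2.29,-1.13) + 0.693·(3.28,-0.75) = (2.9761,-0.8667)
Shoelace sum Σ(x_i·y_{i+1} − x_{i+1}·y_i):
  i=1: 0.1450·2.7541 − -4.5446·5.9840 = +27.5943 (running +27.5943)
  i=2: -4.5446·-3.3517 − -2.8376·2.7541 = +23.0471 (running +50.6414)
  i=3: -2.8376·-0.8667 − 2.9761·-3.3517 = +12.4342 (running +63.0757)
  i=4: 2.9761·5.9840 − 0.1450·-0.8667 = +17.9346 (running +81.0103)
Area = |Σ|/2 = |81.0103|/2 = 40.5051

Area at t=0.693: 40.5051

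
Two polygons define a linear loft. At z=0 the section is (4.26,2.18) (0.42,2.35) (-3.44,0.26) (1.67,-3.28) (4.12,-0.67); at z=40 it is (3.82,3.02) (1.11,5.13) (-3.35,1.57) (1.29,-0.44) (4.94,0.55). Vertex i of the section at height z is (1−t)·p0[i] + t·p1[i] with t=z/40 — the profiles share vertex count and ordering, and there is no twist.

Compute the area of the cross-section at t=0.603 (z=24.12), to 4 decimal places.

Cross-section at t=0.603: each vertex is (1-t)·p0[i] + t·p1[i].
  v1: (1-0.603)·(4.26,2.18) + 0.603·(3.82,3.02) = (3.9947,2.6865)
  v2: (1-0.603)·(0.42,2.35) + 0.603·(1.11,5.13) = (0.8361,4.0263)
  v3: (1-0.603)·(-3.44,0.26) + 0.603·(-3.35,1.57) = (-3.3857,1.0499)
  v4: (1-0.603)·(1.67,-3.28) + 0.603·(1.29,-0.44) = (1.4409,-1.5675)
  v5: (1-0.603)·(4.12,-0.67) + 0.603·(4.94,0.55) = (4.6145,0.0657)
Shoelace sum Σ(x_i·y_{i+1} − x_{i+1}·y_i):
  i=1: 3.9947·4.0263 − 0.8361·2.6865 = +13.8378 (running +13.8378)
  i=2: 0.8361·1.0499 − -3.3857·4.0263 = +14.5099 (running +28.3477)
  i=3: -3.3857·-1.5675 − 1.4409·1.0499 = +3.7943 (running +32.1420)
  i=4: 1.4409·0.0657 − 4.6145·-1.5675 = +7.3277 (running +39.4697)
  i=5: 4.6145·2.6865 − 3.9947·0.0657 = +12.1345 (running +51.6042)
Area = |Σ|/2 = |51.6042|/2 = 25.8021

Area at t=0.603: 25.8021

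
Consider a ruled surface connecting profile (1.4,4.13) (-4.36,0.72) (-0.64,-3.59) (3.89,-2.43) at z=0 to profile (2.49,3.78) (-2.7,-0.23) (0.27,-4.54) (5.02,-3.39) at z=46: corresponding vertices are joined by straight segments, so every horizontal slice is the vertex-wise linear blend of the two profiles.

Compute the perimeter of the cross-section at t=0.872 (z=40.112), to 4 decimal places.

Perimeter at t=0.872: 24.2477

Cross-section at t=0.872: each vertex is (1-t)·p0[i] + t·p1[i].
  v1: (1-0.872)·(1.4,4.13) + 0.872·(2.49,3.78) = (2.3505,3.8248)
  v2: (1-0.872)·(-4.36,0.72) + 0.872·(-2.7,-0.23) = (-2.9125,-0.1084)
  v3: (1-0.872)·(-0.64,-3.59) + 0.872·(0.27,-4.54) = (0.1535,-4.4184)
  v4: (1-0.872)·(3.89,-2.43) + 0.872·(5.02,-3.39) = (4.8754,-3.2671)
Perimeter = Σ |v_{i+1} − v_i|:
  edge 1→2: √(-5.2630² + -3.9332²) = 6.5703 (running 6.5703)
  edge 2→3: √(3.0660² + -4.3100²) = 5.2893 (running 11.8596)
  edge 3→4: √(4.7218² + 1.1513²) = 4.8602 (running 16.7197)
  edge 4→1: √(-2.5249² + 7.0919²) = 7.5280 (running 24.2477)
Perimeter = 24.2477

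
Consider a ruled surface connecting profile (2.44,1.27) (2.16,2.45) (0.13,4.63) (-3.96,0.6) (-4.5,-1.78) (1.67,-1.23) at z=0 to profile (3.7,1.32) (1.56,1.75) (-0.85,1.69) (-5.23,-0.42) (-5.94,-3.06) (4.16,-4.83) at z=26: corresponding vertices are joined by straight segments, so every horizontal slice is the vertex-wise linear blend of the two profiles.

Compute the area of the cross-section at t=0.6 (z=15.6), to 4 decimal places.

Area at t=0.6: 38.4680

Cross-section at t=0.6: each vertex is (1-t)·p0[i] + t·p1[i].
  v1: (1-0.6)·(2.44,1.27) + 0.6·(3.7,1.32) = (3.1960,1.3000)
  v2: (1-0.6)·(2.16,2.45) + 0.6·(1.56,1.75) = (1.8000,2.0300)
  v3: (1-0.6)·(0.13,4.63) + 0.6·(-0.85,1.69) = (-0.4580,2.8660)
  v4: (1-0.6)·(-3.96,0.6) + 0.6·(-5.23,-0.42) = (-4.7220,-0.0120)
  v5: (1-0.6)·(-4.5,-1.78) + 0.6·(-5.94,-3.06) = (-5.3640,-2.5480)
  v6: (1-0.6)·(1.67,-1.23) + 0.6·(4.16,-4.83) = (3.1640,-3.3900)
Shoelace sum Σ(x_i·y_{i+1} − x_{i+1}·y_i):
  i=1: 3.1960·2.0300 − 1.8000·1.3000 = +4.1479 (running +4.1479)
  i=2: 1.8000·2.8660 − -0.4580·2.0300 = +6.0885 (running +10.2364)
  i=3: -0.4580·-0.0120 − -4.7220·2.8660 = +13.5387 (running +23.7752)
  i=4: -4.7220·-2.5480 − -5.3640·-0.0120 = +11.9673 (running +35.7425)
  i=5: -5.3640·-3.3900 − 3.1640·-2.5480 = +26.2458 (running +61.9883)
  i=6: 3.1640·1.3000 − 3.1960·-3.3900 = +14.9476 (running +76.9359)
Area = |Σ|/2 = |76.9359|/2 = 38.4680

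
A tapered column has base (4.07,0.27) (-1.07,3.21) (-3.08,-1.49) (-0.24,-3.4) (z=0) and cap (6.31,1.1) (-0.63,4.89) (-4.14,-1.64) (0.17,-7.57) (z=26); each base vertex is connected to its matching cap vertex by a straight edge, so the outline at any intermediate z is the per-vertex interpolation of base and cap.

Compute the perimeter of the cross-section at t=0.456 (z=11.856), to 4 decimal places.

Cross-section at t=0.456: each vertex is (1-t)·p0[i] + t·p1[i].
  v1: (1-0.456)·(4.07,0.27) + 0.456·(6.31,1.1) = (5.0914,0.6485)
  v2: (1-0.456)·(-1.07,3.21) + 0.456·(-0.63,4.89) = (-0.8694,3.9761)
  v3: (1-0.456)·(-3.08,-1.49) + 0.456·(-4.14,-1.64) = (-3.5634,-1.5584)
  v4: (1-0.456)·(-0.24,-3.4) + 0.456·(0.17,-7.57) = (-0.0530,-5.3015)
Perimeter = Σ |v_{i+1} − v_i|:
  edge 1→2: √(-5.9608² + 3.3276²) = 6.8267 (running 6.8267)
  edge 2→3: √(-2.6940² + -5.5345²) = 6.1553 (running 12.9820)
  edge 3→4: √(3.5103² + -3.7431²) = 5.1316 (running 18.1136)
  edge 4→1: √(5.1445² + 5.9500²) = 7.8656 (running 25.9793)
Perimeter = 25.9793

Perimeter at t=0.456: 25.9793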